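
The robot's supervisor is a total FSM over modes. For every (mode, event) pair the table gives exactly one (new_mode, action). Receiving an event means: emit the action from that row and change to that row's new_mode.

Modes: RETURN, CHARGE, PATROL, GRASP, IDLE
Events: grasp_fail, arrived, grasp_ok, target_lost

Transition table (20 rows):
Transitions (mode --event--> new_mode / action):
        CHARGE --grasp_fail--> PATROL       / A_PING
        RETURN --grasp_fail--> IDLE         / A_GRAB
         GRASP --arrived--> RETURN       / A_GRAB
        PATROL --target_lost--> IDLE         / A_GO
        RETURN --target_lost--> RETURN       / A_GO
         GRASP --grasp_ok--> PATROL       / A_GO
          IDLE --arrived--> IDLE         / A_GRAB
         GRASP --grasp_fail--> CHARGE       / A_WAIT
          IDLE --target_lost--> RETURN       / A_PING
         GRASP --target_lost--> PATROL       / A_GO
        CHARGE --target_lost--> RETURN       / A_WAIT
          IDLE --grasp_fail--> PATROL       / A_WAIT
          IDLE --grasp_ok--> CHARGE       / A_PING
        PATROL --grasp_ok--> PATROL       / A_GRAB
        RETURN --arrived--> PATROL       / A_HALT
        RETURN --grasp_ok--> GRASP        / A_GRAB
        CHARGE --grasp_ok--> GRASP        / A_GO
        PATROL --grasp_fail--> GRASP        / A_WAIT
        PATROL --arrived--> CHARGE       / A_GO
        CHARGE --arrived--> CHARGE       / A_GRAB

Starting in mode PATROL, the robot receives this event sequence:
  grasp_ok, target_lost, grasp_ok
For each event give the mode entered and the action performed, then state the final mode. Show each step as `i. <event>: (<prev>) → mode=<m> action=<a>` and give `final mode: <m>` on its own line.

final mode: CHARGE

1. grasp_ok: (PATROL) → mode=PATROL action=A_GRAB
2. target_lost: (PATROL) → mode=IDLE action=A_GO
3. grasp_ok: (IDLE) → mode=CHARGE action=A_PING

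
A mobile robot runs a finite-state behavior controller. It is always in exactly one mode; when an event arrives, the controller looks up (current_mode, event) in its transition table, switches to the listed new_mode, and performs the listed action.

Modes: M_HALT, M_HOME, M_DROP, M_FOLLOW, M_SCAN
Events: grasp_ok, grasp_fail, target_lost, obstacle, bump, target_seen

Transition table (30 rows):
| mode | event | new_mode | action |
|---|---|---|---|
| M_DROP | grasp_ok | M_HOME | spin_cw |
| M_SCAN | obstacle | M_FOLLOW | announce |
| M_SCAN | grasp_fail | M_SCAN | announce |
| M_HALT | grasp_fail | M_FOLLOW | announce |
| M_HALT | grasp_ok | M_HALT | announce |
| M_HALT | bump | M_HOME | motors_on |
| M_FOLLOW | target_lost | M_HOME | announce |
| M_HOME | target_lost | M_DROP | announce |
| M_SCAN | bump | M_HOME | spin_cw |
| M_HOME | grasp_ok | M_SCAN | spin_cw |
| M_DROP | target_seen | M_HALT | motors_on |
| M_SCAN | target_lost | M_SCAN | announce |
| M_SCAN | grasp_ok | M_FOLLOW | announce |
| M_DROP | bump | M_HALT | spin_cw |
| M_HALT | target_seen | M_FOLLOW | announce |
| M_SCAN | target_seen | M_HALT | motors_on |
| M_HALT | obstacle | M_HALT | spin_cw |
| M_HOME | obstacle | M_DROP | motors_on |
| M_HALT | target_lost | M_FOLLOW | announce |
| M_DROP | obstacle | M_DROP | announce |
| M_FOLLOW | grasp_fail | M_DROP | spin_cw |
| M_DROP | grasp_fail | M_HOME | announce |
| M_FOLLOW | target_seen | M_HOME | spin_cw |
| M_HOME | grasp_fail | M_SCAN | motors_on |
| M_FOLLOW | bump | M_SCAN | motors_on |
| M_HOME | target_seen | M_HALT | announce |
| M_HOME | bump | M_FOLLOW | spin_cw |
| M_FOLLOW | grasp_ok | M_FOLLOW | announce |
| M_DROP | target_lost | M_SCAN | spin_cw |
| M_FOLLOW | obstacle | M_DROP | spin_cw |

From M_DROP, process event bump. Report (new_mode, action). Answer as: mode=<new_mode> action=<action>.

mode=M_HALT action=spin_cw

current mode = M_DROP; filter table to that mode:
  (M_DROP, grasp_ok) → (M_HOME, spin_cw)
  (M_DROP, target_seen) → (M_HALT, motors_on)
  (M_DROP, bump) → (M_HALT, spin_cw)  ← event matches
  (M_DROP, obstacle) → (M_DROP, announce)
  (M_DROP, grasp_fail) → (M_HOME, announce)
  (M_DROP, target_lost) → (M_SCAN, spin_cw)
event = bump selects (M_HALT, spin_cw)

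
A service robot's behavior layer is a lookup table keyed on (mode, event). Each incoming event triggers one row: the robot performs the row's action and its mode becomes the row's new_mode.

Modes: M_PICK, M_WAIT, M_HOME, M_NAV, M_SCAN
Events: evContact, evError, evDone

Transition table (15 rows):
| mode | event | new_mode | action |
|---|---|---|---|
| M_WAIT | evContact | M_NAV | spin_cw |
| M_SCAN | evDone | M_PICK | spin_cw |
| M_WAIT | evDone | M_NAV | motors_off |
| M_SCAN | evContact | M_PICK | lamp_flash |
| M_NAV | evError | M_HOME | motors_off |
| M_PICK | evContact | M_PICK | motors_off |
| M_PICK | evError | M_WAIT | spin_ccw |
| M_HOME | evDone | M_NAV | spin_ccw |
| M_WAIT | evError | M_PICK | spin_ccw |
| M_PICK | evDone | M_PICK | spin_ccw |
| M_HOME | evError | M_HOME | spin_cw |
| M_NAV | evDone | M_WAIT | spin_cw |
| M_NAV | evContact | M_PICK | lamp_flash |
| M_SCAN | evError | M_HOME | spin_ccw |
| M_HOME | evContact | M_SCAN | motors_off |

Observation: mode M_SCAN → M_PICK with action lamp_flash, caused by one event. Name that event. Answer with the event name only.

try evContact: (M_SCAN, evContact) → (M_PICK, lamp_flash)  ← matches
try evError: (M_SCAN, evError) → (M_HOME, spin_ccw)
try evDone: (M_SCAN, evDone) → (M_PICK, spin_cw)

evContact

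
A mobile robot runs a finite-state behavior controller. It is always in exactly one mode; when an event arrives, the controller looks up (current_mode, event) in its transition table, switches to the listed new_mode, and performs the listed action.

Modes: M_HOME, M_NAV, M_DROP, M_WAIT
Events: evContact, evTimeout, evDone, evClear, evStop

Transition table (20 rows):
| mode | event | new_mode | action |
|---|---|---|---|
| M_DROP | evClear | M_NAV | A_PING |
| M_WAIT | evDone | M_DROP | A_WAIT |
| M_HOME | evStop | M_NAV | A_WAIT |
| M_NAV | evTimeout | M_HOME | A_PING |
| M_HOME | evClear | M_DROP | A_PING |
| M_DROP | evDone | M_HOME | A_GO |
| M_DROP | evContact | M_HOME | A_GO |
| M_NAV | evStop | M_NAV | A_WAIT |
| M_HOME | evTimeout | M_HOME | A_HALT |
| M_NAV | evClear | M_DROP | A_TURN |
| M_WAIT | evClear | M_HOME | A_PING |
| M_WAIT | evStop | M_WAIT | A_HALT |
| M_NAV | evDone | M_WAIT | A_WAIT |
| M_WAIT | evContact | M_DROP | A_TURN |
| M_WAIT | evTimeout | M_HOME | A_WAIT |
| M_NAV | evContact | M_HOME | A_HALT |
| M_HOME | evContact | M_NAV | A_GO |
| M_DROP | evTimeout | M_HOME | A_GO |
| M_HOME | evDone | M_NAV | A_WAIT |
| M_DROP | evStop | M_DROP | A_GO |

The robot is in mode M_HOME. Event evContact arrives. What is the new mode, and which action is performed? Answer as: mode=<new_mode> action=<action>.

current mode = M_HOME; filter table to that mode:
  (M_HOME, evStop) → (M_NAV, A_WAIT)
  (M_HOME, evClear) → (M_DROP, A_PING)
  (M_HOME, evTimeout) → (M_HOME, A_HALT)
  (M_HOME, evContact) → (M_NAV, A_GO)  ← event matches
  (M_HOME, evDone) → (M_NAV, A_WAIT)
event = evContact selects (M_NAV, A_GO)

mode=M_NAV action=A_GO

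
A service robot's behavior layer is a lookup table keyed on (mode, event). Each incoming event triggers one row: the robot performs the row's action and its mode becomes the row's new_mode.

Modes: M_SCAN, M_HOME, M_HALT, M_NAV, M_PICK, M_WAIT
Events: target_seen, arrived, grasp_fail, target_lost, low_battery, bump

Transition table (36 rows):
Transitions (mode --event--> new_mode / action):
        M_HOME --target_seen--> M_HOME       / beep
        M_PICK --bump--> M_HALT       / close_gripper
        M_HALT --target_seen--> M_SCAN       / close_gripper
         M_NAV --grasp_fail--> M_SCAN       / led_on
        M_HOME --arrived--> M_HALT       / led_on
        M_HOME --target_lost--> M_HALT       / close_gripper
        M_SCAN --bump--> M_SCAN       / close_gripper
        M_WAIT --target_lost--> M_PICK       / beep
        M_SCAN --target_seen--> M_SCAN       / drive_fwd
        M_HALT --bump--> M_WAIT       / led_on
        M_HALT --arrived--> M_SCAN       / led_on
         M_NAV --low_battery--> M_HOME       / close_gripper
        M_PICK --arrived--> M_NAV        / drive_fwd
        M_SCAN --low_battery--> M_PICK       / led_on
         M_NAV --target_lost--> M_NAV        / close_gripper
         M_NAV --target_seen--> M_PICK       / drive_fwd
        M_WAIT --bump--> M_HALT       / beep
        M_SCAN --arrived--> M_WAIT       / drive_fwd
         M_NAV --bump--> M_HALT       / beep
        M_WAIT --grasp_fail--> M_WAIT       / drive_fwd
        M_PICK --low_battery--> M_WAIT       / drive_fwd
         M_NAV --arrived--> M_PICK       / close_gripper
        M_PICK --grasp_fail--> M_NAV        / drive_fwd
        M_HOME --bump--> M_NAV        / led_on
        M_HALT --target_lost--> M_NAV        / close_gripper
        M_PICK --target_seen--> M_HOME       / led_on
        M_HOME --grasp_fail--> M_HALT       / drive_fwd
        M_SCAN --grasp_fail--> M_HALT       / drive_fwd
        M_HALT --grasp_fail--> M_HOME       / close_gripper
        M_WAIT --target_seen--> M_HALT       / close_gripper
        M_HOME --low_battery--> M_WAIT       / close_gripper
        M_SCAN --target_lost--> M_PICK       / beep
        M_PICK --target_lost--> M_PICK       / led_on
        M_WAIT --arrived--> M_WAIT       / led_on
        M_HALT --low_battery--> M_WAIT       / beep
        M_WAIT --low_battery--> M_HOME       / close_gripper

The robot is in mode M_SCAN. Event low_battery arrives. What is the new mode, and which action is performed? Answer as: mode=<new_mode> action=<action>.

mode=M_PICK action=led_on

current mode = M_SCAN; filter table to that mode:
  (M_SCAN, bump) → (M_SCAN, close_gripper)
  (M_SCAN, target_seen) → (M_SCAN, drive_fwd)
  (M_SCAN, low_battery) → (M_PICK, led_on)  ← event matches
  (M_SCAN, arrived) → (M_WAIT, drive_fwd)
  (M_SCAN, grasp_fail) → (M_HALT, drive_fwd)
  (M_SCAN, target_lost) → (M_PICK, beep)
event = low_battery selects (M_PICK, led_on)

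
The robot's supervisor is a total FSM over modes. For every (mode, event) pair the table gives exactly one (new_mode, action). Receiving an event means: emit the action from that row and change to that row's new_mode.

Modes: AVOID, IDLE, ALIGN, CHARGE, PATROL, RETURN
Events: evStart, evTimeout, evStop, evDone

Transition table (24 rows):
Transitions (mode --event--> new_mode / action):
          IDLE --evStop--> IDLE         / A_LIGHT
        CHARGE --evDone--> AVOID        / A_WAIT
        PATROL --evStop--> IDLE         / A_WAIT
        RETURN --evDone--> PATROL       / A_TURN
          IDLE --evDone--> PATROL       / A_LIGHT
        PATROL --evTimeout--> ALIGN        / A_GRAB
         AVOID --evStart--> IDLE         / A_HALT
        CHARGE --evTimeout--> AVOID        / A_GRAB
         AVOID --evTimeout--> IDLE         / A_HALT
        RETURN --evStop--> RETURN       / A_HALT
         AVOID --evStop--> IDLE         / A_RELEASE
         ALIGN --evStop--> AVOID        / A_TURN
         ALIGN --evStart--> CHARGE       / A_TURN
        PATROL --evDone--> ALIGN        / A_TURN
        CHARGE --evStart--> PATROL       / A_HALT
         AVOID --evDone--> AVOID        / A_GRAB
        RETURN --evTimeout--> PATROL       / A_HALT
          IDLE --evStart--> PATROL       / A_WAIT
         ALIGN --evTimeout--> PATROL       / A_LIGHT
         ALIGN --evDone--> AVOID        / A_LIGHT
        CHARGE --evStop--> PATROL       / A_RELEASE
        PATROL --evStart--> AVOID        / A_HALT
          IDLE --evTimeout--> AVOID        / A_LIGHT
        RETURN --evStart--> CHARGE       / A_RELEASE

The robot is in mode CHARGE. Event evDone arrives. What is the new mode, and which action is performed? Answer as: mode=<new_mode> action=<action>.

current mode = CHARGE; filter table to that mode:
  (CHARGE, evDone) → (AVOID, A_WAIT)  ← event matches
  (CHARGE, evTimeout) → (AVOID, A_GRAB)
  (CHARGE, evStart) → (PATROL, A_HALT)
  (CHARGE, evStop) → (PATROL, A_RELEASE)
event = evDone selects (AVOID, A_WAIT)

mode=AVOID action=A_WAIT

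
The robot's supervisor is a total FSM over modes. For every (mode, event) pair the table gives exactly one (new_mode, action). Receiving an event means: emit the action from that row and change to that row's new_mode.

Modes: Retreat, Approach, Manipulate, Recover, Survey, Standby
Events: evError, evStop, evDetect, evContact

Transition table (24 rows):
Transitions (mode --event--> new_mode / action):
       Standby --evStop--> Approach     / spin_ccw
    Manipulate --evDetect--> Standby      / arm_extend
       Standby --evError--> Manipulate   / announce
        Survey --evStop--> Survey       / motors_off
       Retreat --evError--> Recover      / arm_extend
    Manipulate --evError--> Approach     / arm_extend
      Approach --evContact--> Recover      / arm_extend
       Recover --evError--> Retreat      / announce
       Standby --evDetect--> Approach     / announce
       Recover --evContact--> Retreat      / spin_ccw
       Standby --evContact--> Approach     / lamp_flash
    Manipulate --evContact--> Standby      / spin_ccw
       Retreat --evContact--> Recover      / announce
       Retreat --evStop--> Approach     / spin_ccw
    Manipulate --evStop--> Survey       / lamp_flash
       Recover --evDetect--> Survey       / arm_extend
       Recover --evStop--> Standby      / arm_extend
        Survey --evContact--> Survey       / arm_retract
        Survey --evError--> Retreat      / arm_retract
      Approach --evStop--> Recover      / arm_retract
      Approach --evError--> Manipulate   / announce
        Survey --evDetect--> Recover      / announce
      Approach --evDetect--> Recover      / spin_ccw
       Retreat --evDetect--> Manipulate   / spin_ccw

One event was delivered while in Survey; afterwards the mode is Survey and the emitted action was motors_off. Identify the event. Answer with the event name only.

try evError: (Survey, evError) → (Retreat, arm_retract)
try evStop: (Survey, evStop) → (Survey, motors_off)  ← matches
try evDetect: (Survey, evDetect) → (Recover, announce)
try evContact: (Survey, evContact) → (Survey, arm_retract)

evStop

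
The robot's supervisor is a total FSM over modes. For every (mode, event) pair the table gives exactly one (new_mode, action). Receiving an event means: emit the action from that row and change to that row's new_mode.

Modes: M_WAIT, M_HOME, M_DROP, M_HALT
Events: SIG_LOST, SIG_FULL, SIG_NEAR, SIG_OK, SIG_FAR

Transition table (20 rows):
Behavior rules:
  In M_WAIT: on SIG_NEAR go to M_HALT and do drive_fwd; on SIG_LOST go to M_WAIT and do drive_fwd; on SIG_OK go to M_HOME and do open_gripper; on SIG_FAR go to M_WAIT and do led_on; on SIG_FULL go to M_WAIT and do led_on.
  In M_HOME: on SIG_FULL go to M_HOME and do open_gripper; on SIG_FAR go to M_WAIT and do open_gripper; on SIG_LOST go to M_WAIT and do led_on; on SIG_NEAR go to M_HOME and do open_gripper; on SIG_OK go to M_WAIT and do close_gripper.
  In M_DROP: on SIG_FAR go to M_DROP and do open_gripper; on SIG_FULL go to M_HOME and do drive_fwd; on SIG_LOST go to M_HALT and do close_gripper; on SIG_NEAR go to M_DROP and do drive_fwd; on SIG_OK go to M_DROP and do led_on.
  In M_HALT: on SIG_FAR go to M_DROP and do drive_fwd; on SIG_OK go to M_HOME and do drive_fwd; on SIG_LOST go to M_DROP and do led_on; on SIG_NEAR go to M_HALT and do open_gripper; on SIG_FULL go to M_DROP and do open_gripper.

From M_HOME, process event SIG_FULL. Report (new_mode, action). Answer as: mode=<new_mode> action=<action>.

mode=M_HOME action=open_gripper

current mode = M_HOME; filter table to that mode:
  (M_HOME, SIG_FULL) → (M_HOME, open_gripper)  ← event matches
  (M_HOME, SIG_FAR) → (M_WAIT, open_gripper)
  (M_HOME, SIG_LOST) → (M_WAIT, led_on)
  (M_HOME, SIG_NEAR) → (M_HOME, open_gripper)
  (M_HOME, SIG_OK) → (M_WAIT, close_gripper)
event = SIG_FULL selects (M_HOME, open_gripper)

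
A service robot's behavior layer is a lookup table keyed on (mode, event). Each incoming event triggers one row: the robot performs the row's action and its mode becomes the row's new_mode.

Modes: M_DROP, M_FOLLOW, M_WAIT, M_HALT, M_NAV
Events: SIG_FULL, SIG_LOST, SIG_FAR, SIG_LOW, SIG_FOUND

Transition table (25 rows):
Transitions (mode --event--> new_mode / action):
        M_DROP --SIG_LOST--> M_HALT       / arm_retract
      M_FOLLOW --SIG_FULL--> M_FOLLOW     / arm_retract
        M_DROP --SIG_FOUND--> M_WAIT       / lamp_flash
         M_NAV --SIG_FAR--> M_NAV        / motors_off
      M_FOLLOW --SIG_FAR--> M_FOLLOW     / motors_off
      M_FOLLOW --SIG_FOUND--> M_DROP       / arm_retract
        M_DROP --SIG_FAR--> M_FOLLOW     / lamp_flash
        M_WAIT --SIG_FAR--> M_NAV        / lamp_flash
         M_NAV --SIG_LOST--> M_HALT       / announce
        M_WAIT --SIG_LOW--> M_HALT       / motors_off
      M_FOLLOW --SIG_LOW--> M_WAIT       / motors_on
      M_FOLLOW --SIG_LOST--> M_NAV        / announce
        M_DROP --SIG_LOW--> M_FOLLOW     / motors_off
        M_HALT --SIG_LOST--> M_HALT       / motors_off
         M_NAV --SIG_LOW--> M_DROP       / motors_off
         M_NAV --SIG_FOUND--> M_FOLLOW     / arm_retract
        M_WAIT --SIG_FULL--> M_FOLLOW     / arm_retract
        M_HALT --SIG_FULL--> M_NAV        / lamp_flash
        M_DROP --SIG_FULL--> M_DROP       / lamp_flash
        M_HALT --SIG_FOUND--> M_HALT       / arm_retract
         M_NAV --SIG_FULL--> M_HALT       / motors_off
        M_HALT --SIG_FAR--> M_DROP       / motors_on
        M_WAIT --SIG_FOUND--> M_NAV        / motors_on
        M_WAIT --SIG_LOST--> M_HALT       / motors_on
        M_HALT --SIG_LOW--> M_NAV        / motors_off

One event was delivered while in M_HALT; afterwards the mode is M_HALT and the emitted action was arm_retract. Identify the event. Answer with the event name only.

try SIG_FULL: (M_HALT, SIG_FULL) → (M_NAV, lamp_flash)
try SIG_LOST: (M_HALT, SIG_LOST) → (M_HALT, motors_off)
try SIG_FAR: (M_HALT, SIG_FAR) → (M_DROP, motors_on)
try SIG_LOW: (M_HALT, SIG_LOW) → (M_NAV, motors_off)
try SIG_FOUND: (M_HALT, SIG_FOUND) → (M_HALT, arm_retract)  ← matches

SIG_FOUND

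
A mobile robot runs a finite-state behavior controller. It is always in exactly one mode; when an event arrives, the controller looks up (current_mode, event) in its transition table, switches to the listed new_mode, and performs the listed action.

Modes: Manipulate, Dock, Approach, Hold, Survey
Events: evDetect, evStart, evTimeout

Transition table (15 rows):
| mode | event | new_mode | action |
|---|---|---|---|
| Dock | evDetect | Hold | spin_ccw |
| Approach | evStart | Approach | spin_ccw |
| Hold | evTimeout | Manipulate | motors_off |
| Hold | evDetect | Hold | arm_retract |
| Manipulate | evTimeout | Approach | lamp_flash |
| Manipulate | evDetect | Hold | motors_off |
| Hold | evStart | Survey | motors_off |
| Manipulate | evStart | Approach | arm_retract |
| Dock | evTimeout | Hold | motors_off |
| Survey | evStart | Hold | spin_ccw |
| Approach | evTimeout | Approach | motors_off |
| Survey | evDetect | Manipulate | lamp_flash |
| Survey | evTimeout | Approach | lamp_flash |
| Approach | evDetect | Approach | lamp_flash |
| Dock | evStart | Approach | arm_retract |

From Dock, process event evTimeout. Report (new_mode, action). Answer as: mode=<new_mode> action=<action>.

mode=Hold action=motors_off

current mode = Dock; filter table to that mode:
  (Dock, evDetect) → (Hold, spin_ccw)
  (Dock, evTimeout) → (Hold, motors_off)  ← event matches
  (Dock, evStart) → (Approach, arm_retract)
event = evTimeout selects (Hold, motors_off)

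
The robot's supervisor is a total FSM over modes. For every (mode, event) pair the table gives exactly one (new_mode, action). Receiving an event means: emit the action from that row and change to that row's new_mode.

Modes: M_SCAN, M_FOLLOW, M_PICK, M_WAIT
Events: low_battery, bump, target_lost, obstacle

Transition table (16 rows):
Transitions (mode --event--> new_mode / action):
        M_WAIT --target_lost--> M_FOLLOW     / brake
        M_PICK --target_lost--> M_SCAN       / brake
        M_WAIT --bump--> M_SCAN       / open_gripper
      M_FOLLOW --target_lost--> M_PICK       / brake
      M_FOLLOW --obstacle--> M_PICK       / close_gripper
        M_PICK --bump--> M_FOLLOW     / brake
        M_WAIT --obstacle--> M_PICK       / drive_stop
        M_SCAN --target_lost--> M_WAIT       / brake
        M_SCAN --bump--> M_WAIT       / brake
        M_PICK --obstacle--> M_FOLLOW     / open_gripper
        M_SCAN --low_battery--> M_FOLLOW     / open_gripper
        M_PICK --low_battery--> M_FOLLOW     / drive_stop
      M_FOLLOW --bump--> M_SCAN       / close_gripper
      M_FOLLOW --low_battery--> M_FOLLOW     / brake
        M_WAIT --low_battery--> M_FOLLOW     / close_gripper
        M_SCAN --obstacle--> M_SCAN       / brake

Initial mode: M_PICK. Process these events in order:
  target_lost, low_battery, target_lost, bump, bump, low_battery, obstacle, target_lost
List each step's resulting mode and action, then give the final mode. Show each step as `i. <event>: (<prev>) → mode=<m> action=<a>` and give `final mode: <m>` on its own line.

1. target_lost: (M_PICK) → mode=M_SCAN action=brake
2. low_battery: (M_SCAN) → mode=M_FOLLOW action=open_gripper
3. target_lost: (M_FOLLOW) → mode=M_PICK action=brake
4. bump: (M_PICK) → mode=M_FOLLOW action=brake
5. bump: (M_FOLLOW) → mode=M_SCAN action=close_gripper
6. low_battery: (M_SCAN) → mode=M_FOLLOW action=open_gripper
7. obstacle: (M_FOLLOW) → mode=M_PICK action=close_gripper
8. target_lost: (M_PICK) → mode=M_SCAN action=brake

final mode: M_SCAN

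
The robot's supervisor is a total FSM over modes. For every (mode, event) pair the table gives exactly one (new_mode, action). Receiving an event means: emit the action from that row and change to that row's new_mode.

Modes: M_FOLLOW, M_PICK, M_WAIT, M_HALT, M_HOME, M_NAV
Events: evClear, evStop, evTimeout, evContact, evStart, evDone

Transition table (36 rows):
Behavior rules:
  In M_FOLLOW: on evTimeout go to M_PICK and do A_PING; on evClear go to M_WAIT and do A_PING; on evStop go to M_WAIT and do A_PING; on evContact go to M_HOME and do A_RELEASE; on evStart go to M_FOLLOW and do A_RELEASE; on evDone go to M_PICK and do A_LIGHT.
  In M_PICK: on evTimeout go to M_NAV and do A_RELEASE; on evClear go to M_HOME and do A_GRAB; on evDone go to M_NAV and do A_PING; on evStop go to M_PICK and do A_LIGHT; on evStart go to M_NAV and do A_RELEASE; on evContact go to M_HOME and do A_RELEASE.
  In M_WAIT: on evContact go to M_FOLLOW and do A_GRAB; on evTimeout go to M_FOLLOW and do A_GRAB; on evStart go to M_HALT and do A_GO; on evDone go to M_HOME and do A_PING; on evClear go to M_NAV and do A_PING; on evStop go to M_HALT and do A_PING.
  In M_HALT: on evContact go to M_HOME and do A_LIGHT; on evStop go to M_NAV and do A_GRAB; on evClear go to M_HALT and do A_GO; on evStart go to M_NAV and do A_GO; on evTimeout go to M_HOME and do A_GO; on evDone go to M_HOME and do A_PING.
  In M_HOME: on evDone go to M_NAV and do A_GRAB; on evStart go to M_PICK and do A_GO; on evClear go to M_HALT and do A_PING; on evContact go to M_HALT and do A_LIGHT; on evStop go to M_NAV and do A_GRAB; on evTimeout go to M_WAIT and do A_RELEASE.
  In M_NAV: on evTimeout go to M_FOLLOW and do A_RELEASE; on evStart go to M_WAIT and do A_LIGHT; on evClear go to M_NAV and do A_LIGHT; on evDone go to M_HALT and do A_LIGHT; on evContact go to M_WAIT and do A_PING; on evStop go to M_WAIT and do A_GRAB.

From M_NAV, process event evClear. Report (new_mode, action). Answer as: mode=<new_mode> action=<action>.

current mode = M_NAV; filter table to that mode:
  (M_NAV, evTimeout) → (M_FOLLOW, A_RELEASE)
  (M_NAV, evStart) → (M_WAIT, A_LIGHT)
  (M_NAV, evClear) → (M_NAV, A_LIGHT)  ← event matches
  (M_NAV, evDone) → (M_HALT, A_LIGHT)
  (M_NAV, evContact) → (M_WAIT, A_PING)
  (M_NAV, evStop) → (M_WAIT, A_GRAB)
event = evClear selects (M_NAV, A_LIGHT)

mode=M_NAV action=A_LIGHT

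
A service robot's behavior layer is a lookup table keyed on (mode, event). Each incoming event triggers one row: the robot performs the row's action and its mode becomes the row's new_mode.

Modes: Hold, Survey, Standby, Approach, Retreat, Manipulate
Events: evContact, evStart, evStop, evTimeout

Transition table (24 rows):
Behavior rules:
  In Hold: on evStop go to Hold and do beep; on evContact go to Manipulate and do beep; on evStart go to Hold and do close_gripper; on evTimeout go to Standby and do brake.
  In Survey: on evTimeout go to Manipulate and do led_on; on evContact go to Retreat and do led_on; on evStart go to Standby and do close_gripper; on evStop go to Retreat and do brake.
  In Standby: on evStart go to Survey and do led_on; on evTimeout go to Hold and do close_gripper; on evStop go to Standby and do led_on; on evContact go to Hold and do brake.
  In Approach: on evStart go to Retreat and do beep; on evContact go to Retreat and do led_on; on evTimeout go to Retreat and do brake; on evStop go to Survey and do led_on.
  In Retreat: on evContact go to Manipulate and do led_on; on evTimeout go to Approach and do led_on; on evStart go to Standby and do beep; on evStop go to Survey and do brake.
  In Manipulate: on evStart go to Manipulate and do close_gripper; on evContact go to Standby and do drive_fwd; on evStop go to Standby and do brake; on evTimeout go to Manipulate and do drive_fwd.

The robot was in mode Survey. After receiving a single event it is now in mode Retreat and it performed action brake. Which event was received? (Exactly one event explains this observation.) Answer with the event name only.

evStop

try evContact: (Survey, evContact) → (Retreat, led_on)
try evStart: (Survey, evStart) → (Standby, close_gripper)
try evStop: (Survey, evStop) → (Retreat, brake)  ← matches
try evTimeout: (Survey, evTimeout) → (Manipulate, led_on)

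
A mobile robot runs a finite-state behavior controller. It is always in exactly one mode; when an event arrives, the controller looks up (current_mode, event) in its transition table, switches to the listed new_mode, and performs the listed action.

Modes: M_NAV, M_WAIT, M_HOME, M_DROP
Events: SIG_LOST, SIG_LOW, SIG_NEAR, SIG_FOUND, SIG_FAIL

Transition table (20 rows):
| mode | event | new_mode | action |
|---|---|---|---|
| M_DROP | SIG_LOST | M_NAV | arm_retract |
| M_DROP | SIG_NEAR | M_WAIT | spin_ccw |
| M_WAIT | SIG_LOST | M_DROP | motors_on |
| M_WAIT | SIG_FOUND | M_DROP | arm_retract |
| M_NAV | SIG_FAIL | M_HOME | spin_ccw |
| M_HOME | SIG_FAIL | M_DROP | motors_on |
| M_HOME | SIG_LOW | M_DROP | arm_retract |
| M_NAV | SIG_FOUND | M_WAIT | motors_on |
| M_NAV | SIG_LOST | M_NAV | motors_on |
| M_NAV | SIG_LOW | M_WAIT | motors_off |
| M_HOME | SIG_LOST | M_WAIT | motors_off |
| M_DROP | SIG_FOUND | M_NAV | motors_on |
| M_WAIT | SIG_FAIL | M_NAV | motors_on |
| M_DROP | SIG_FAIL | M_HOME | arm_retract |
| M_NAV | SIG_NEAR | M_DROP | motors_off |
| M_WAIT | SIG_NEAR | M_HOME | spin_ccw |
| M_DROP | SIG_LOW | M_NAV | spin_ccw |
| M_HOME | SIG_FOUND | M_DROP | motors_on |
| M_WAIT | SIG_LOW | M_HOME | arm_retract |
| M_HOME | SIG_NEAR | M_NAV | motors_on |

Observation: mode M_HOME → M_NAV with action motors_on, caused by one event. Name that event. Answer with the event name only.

try SIG_LOST: (M_HOME, SIG_LOST) → (M_WAIT, motors_off)
try SIG_LOW: (M_HOME, SIG_LOW) → (M_DROP, arm_retract)
try SIG_NEAR: (M_HOME, SIG_NEAR) → (M_NAV, motors_on)  ← matches
try SIG_FOUND: (M_HOME, SIG_FOUND) → (M_DROP, motors_on)
try SIG_FAIL: (M_HOME, SIG_FAIL) → (M_DROP, motors_on)

SIG_NEAR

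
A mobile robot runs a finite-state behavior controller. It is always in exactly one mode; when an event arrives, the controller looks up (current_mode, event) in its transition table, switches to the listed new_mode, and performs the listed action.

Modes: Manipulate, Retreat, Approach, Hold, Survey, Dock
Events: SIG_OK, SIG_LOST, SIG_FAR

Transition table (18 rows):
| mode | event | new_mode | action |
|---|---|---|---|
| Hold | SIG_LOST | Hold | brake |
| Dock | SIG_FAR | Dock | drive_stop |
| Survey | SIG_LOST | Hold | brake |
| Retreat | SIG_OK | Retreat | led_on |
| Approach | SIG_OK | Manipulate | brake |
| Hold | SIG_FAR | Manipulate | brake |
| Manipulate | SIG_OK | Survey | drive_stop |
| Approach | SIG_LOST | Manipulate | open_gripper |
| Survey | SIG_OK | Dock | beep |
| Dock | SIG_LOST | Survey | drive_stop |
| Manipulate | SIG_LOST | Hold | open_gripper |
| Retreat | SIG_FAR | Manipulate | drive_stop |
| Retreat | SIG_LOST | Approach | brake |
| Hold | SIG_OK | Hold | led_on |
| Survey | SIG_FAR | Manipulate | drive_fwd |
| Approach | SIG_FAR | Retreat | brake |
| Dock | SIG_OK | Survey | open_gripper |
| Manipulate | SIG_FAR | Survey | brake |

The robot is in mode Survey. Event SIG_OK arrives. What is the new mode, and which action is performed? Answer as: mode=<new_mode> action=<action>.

mode=Dock action=beep

current mode = Survey; filter table to that mode:
  (Survey, SIG_LOST) → (Hold, brake)
  (Survey, SIG_OK) → (Dock, beep)  ← event matches
  (Survey, SIG_FAR) → (Manipulate, drive_fwd)
event = SIG_OK selects (Dock, beep)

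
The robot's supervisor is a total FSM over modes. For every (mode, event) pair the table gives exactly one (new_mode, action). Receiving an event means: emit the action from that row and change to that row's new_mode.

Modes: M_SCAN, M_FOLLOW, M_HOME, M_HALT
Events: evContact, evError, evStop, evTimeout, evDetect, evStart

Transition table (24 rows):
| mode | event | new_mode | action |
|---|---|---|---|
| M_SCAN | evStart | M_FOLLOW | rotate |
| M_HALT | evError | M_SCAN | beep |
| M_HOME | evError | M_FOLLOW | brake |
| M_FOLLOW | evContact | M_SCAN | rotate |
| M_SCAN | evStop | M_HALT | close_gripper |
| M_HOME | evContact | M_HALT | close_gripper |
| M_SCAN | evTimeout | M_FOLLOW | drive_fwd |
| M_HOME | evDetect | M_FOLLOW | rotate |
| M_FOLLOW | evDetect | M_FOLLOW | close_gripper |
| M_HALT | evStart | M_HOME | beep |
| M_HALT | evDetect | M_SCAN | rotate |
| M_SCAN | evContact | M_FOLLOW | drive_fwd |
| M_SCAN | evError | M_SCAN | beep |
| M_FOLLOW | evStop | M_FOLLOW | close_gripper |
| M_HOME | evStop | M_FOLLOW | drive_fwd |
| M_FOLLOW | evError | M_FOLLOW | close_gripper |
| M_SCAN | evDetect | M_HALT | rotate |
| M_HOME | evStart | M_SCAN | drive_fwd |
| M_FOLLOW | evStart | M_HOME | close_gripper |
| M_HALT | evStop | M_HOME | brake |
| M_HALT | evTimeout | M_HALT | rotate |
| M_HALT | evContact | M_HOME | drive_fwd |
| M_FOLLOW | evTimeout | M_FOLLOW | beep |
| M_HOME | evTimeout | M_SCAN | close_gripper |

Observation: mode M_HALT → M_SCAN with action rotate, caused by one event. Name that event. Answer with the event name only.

try evContact: (M_HALT, evContact) → (M_HOME, drive_fwd)
try evError: (M_HALT, evError) → (M_SCAN, beep)
try evStop: (M_HALT, evStop) → (M_HOME, brake)
try evTimeout: (M_HALT, evTimeout) → (M_HALT, rotate)
try evDetect: (M_HALT, evDetect) → (M_SCAN, rotate)  ← matches
try evStart: (M_HALT, evStart) → (M_HOME, beep)

evDetect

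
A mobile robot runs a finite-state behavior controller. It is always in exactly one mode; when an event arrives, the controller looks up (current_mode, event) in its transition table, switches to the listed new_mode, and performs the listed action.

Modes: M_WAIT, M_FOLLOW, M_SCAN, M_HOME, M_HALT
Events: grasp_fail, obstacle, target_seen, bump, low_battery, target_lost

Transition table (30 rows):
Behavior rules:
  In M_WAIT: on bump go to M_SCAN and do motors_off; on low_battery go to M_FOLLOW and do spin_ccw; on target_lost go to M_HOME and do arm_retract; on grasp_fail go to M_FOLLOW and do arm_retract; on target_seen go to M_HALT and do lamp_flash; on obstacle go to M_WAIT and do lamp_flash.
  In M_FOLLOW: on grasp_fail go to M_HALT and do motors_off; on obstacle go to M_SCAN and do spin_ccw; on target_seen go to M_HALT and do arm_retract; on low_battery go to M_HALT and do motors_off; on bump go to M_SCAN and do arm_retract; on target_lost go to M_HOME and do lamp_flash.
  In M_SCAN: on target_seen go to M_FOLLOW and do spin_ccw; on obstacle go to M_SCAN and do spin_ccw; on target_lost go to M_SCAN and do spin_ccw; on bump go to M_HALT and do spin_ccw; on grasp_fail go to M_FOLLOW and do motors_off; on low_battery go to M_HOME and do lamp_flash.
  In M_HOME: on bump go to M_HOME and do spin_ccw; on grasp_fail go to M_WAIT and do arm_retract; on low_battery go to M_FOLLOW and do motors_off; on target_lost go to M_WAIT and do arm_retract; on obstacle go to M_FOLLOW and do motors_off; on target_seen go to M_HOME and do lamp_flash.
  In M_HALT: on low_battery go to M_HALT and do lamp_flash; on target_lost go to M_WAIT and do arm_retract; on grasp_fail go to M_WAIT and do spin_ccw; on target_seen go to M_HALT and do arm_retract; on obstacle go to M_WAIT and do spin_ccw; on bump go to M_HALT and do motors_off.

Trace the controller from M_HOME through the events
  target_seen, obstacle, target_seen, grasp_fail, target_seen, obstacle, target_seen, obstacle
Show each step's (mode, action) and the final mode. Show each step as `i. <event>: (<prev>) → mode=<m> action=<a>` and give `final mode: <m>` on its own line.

final mode: M_WAIT

1. target_seen: (M_HOME) → mode=M_HOME action=lamp_flash
2. obstacle: (M_HOME) → mode=M_FOLLOW action=motors_off
3. target_seen: (M_FOLLOW) → mode=M_HALT action=arm_retract
4. grasp_fail: (M_HALT) → mode=M_WAIT action=spin_ccw
5. target_seen: (M_WAIT) → mode=M_HALT action=lamp_flash
6. obstacle: (M_HALT) → mode=M_WAIT action=spin_ccw
7. target_seen: (M_WAIT) → mode=M_HALT action=lamp_flash
8. obstacle: (M_HALT) → mode=M_WAIT action=spin_ccw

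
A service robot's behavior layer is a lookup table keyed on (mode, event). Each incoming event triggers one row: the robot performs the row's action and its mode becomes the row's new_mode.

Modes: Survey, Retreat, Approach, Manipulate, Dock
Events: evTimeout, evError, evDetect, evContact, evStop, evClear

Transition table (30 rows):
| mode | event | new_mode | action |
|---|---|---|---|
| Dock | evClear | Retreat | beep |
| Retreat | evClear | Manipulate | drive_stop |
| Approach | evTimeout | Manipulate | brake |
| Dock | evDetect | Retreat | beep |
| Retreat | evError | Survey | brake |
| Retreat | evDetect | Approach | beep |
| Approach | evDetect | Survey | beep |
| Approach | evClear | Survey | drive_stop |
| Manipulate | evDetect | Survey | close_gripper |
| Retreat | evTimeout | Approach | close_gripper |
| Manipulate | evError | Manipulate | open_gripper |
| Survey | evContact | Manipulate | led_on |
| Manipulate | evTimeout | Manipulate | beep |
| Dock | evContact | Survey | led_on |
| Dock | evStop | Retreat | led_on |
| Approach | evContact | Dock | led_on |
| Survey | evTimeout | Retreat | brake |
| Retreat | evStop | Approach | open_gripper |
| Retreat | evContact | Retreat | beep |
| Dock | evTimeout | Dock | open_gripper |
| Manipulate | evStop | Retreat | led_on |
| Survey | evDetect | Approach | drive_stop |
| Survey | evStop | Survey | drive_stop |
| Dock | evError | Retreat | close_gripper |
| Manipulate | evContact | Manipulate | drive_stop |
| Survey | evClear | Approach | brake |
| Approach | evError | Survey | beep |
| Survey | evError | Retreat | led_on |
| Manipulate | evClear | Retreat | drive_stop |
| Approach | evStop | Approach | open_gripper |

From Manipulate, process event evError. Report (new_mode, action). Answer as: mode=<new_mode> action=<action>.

current mode = Manipulate; filter table to that mode:
  (Manipulate, evDetect) → (Survey, close_gripper)
  (Manipulate, evError) → (Manipulate, open_gripper)  ← event matches
  (Manipulate, evTimeout) → (Manipulate, beep)
  (Manipulate, evStop) → (Retreat, led_on)
  (Manipulate, evContact) → (Manipulate, drive_stop)
  (Manipulate, evClear) → (Retreat, drive_stop)
event = evError selects (Manipulate, open_gripper)

mode=Manipulate action=open_gripper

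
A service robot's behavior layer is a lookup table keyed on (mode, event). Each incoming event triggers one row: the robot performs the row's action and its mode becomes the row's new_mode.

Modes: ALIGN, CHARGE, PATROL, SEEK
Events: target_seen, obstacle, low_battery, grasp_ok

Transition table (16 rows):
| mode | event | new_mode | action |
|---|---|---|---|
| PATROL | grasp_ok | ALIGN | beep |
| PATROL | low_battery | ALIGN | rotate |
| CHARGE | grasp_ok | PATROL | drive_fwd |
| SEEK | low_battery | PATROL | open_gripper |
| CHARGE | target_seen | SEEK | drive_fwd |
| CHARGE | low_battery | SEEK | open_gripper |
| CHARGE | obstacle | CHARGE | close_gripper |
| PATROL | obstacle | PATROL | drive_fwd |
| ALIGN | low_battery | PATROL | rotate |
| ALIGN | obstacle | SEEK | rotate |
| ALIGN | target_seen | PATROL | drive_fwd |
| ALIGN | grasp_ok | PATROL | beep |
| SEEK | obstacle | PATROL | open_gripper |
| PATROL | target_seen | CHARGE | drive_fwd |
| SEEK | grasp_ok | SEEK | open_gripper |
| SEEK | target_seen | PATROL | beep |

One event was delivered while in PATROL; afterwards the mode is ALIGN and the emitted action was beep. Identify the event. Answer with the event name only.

grasp_ok

try target_seen: (PATROL, target_seen) → (CHARGE, drive_fwd)
try obstacle: (PATROL, obstacle) → (PATROL, drive_fwd)
try low_battery: (PATROL, low_battery) → (ALIGN, rotate)
try grasp_ok: (PATROL, grasp_ok) → (ALIGN, beep)  ← matches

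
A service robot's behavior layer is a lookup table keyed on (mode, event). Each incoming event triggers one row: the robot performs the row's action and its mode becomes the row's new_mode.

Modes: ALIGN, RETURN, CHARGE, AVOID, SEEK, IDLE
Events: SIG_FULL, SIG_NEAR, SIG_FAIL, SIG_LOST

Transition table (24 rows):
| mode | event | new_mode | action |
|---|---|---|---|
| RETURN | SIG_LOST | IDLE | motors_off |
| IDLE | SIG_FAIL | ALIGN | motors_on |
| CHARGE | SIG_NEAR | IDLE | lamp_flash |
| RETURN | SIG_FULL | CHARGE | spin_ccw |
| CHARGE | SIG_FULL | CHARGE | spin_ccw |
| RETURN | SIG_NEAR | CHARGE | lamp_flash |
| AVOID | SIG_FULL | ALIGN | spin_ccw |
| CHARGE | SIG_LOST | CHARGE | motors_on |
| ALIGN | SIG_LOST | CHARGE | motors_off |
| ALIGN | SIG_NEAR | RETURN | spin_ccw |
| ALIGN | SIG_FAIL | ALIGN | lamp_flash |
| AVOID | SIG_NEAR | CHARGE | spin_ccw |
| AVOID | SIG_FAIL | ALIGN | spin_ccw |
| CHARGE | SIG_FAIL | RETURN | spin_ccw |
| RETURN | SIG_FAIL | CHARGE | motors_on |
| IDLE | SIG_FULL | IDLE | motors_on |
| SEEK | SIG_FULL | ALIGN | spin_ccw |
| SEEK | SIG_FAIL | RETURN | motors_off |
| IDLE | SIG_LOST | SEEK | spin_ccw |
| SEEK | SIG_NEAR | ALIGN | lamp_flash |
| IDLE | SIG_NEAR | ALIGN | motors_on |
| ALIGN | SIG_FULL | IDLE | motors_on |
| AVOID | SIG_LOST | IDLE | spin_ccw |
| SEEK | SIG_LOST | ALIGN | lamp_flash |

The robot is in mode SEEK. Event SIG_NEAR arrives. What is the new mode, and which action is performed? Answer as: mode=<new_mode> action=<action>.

mode=ALIGN action=lamp_flash

current mode = SEEK; filter table to that mode:
  (SEEK, SIG_FULL) → (ALIGN, spin_ccw)
  (SEEK, SIG_FAIL) → (RETURN, motors_off)
  (SEEK, SIG_NEAR) → (ALIGN, lamp_flash)  ← event matches
  (SEEK, SIG_LOST) → (ALIGN, lamp_flash)
event = SIG_NEAR selects (ALIGN, lamp_flash)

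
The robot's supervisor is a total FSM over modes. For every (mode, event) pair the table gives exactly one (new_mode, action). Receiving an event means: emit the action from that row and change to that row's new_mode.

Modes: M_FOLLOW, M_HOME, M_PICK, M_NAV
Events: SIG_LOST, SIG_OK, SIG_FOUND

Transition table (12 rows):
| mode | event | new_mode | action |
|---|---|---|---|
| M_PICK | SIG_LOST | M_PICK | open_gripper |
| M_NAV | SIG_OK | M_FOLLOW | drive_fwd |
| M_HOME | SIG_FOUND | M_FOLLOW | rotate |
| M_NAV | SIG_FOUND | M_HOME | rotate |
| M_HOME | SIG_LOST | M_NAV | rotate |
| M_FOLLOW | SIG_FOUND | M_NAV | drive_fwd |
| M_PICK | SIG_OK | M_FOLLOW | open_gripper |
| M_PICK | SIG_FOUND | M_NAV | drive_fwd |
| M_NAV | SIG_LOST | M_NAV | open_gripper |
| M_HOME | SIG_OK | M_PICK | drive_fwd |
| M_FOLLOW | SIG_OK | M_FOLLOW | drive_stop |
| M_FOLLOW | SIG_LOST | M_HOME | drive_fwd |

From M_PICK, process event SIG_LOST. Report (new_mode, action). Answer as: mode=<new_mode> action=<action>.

current mode = M_PICK; filter table to that mode:
  (M_PICK, SIG_LOST) → (M_PICK, open_gripper)  ← event matches
  (M_PICK, SIG_OK) → (M_FOLLOW, open_gripper)
  (M_PICK, SIG_FOUND) → (M_NAV, drive_fwd)
event = SIG_LOST selects (M_PICK, open_gripper)

mode=M_PICK action=open_gripper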